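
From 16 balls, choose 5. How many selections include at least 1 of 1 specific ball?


Complement: C(16,5) - C(15,5) = 4368 - 3003 = 1365

1365


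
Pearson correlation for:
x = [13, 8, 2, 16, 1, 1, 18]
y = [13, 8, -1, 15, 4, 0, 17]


n=7, Σx=59, Σy=56, Σxy=781, Σx²=819, Σy²=764
r = (7×781 - 59×56)/√((7×819 - 59²)(7×764 - 56²))
= 2163/√(2252×2212) = 2163/√4981424 ≈ 2163/2231.9104 ≈ 0.9691

r ≈ 0.9691


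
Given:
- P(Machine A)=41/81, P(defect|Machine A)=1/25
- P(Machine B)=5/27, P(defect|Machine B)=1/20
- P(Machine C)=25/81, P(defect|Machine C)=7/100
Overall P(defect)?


P(B) = Σ P(B|Aᵢ)×P(Aᵢ)
  1/25×41/81 = 41/2025
  1/20×5/27 = 1/108
  7/100×25/81 = 7/324
Sum = 23/450

P(defect) = 23/450 ≈ 5.11%


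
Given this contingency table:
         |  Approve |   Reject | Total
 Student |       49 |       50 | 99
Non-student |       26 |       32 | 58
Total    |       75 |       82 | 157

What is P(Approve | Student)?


P(Approve | Student) = 49/(49+50) = 49/99

P(Approve|Student) = 49/99 ≈ 49.49%


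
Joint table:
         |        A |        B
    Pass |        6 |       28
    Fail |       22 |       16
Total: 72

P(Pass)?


P(Pass) = (6+28)/72 = 34/72 = 17/36

P(Pass) = 17/36 ≈ 47.22%


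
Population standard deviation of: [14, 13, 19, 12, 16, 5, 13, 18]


Mean = 110/8 = 55/4
  (14-55/4)²=1/16
  (13-55/4)²=9/16
  (19-55/4)²=441/16
  (12-55/4)²=49/16
  (16-55/4)²=81/16
  (5-55/4)²=1225/16
  (13-55/4)²=9/16
  (18-55/4)²=289/16
Σ(x-μ)² = 263/2
σ² = (263/2)/8 = 263/16

σ = √(263/16) ≈ 4.0543


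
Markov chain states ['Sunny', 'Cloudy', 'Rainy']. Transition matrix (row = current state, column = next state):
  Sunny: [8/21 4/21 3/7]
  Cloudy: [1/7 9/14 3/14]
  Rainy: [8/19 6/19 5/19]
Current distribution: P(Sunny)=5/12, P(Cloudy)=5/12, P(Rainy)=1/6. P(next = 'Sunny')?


P(next=Sunny) = Σᵢ P(now=i)×P(i→Sunny)
= 5/12×8/21 + 5/12×1/7 + 1/6×8/19
= 10/63 + 5/84 + 4/57 = 1381/4788

P = 1381/4788 ≈ 0.2884


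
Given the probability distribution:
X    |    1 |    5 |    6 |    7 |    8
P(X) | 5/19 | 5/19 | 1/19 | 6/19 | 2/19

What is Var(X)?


E[X] = 94/19
E[X²] = 588/19
Var(X) = E[X²] - (E[X])² = 588/19 - 8836/361 = 2336/361

Var(X) = 2336/361 ≈ 6.4709


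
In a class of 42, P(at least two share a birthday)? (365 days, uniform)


P(all different) = Π(365-i)/365 for i=0..41
= 0.085970
P(match) = 1 - 0.085970 = 0.914030

P ≈ 0.9140 ≈ 91.40%


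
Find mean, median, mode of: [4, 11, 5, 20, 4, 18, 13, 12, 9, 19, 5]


Sorted: [4, 4, 5, 5, 9, 11, 12, 13, 18, 19, 20]
Mean = 120/11
Median = 11
Freq: {4: 2, 11: 1, 5: 2, 20: 1, 18: 1, 13: 1, 12: 1, 9: 1, 19: 1}
Mode: [4, 5]

Mean=120/11, Median=11, Mode=[4, 5]


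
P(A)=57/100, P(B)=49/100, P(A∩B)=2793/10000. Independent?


P(A)×P(B) = 2793/10000
P(A∩B) = 2793/10000
Equal ✓ → Independent

Yes, independent


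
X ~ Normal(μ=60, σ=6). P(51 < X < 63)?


z₁=(51-60)/6=-1.5, z₂=(63-60)/6=0.5
P = Φ(0.5) - Φ(-1.5) = 0.691462 - 0.066807 = 0.624655 ≈ 0.6247

P(51 < X < 63) ≈ 0.6247


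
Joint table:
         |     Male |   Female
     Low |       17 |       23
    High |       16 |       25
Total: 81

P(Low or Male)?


P(Low∨Male) = P(Low) + P(Male) - P(Low∧Male)
= (40 + 33 - 17)/81 = 56/81

P = 56/81 ≈ 69.14%


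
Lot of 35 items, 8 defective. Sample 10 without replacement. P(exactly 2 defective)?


Hypergeometric: C(8,2)×C(27,8)/C(35,10)
= 28×2220075/183579396 = 5175/15283

P(X=2) = 5175/15283 ≈ 33.86%


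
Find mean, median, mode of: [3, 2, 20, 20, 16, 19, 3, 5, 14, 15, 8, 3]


Sorted: [2, 3, 3, 3, 5, 8, 14, 15, 16, 19, 20, 20]
Mean = 128/12 = 32/3
Median = 11
Freq: {3: 3, 2: 1, 20: 2, 16: 1, 19: 1, 5: 1, 14: 1, 15: 1, 8: 1}
Mode: [3]

Mean=32/3, Median=11, Mode=3


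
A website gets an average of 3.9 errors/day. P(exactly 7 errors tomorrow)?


Poisson(λ=3.9): P(X=7) = e^(-λ)×λ^k/k!
= e^(-3.9) × 3.9^7 / 7!
≈ 0.02024191145 × 13723.1006679 / 5040 ≈ 0.055115

P(X=7) ≈ 0.055115 ≈ 5.51%


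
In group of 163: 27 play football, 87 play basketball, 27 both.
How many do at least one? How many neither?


|A∪B| = 27+87-27 = 87
Neither = 163-87 = 76

At least one: 87; Neither: 76


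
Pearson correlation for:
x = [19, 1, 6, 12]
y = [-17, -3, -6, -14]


n=4, Σx=38, Σy=-40, Σxy=-530, Σx²=542, Σy²=530
r = (4×(-530) - 38×(-40))/√((4×542 - 38²)(4×530 - (-40)²))
= -600/√(724×520) = -600/√376480 ≈ -600/613.5797 ≈ -0.9779

r ≈ -0.9779


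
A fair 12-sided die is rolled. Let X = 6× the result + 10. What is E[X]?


E[die] = (1+12)/2 = 13/2
E[X] = 6×13/2 + 10 = 49

E[X] = 49


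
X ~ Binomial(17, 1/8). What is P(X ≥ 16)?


P(X ≥ 16) = Σ P(X=i) for i=16..17
P(X=16) = 119/2251799813685248
P(X=17) = 1/2251799813685248
Sum = 15/281474976710656

P(X ≥ 16) = 15/281474976710656 ≈ 0.00%


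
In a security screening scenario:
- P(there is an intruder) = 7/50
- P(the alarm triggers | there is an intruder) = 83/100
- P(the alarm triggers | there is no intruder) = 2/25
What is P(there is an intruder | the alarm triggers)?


Using Bayes' theorem:
P(A|B) = P(B|A)·P(A) / P(B)

P(the alarm triggers) = 83/100 × 7/50 + 2/25 × 43/50
= 581/5000 + 43/625 = 37/200

P(there is an intruder|the alarm triggers) = (581/5000) / (37/200) = 581/925

P(there is an intruder|the alarm triggers) = 581/925 ≈ 62.81%


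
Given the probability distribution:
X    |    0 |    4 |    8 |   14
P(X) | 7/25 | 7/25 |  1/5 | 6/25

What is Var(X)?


E[X] = 152/25
E[X²] = 1608/25
Var(X) = E[X²] - (E[X])² = 1608/25 - 23104/625 = 17096/625

Var(X) = 17096/625 ≈ 27.3536


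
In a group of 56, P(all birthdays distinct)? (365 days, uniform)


P(all different) = Π(365-i)/365 for i=0..55
= (365/365)×(364/365)×...×(310/365)
= 0.011668

P ≈ 0.0117 ≈ 1.17%


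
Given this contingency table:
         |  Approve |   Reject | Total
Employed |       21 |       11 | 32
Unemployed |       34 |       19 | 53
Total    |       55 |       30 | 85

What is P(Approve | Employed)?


P(Approve | Employed) = 21/(21+11) = 21/32

P(Approve|Employed) = 21/32 ≈ 65.62%


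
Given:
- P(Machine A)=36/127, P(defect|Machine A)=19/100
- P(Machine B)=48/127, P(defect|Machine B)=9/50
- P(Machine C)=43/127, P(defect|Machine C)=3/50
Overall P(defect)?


P(B) = Σ P(B|Aᵢ)×P(Aᵢ)
  19/100×36/127 = 171/3175
  9/50×48/127 = 216/3175
  3/50×43/127 = 129/6350
Sum = 903/6350

P(defect) = 903/6350 ≈ 14.22%


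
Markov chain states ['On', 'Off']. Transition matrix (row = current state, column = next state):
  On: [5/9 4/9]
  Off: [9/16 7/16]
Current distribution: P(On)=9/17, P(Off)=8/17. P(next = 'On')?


P(next=On) = Σᵢ P(now=i)×P(i→On)
= 9/17×5/9 + 8/17×9/16
= 5/17 + 9/34 = 19/34

P = 19/34 ≈ 0.5588


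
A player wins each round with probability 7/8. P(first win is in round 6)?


Geometric: P(X=6) = (1-p)^(k-1)×p = (1/8)^5×7/8 = 7/262144

P(X=6) = 7/262144 ≈ 0.00%


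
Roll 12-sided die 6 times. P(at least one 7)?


P(no 7)^6 = (11/12)^6 = 1771561/2985984
P(≥1) = 1 - 1771561/2985984 = 1214423/2985984

P = 1214423/2985984 ≈ 40.67%


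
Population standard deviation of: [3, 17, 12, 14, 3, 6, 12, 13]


Mean = 80/8 = 10
  (3-10)²=49
  (17-10)²=49
  (12-10)²=4
  (14-10)²=16
  (3-10)²=49
  (6-10)²=16
  (12-10)²=4
  (13-10)²=9
Σ(x-μ)² = 196
σ² = 196/8 = 49/2

σ = √(49/2) ≈ 4.9497


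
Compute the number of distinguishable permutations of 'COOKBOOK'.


Letters: 8, freq: {'C': 1, 'O': 4, 'K': 2, 'B': 1}
8!/(1!×4!×2!×1!) = 40320/48 = 840

840


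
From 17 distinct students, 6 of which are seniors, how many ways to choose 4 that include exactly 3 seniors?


Choose 3 of the 6 seniors and 1 of the other 11 students:
C(6,3)×C(11,1) = 20×11 = 220

220


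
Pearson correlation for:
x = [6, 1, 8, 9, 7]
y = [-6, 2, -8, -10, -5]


n=5, Σx=31, Σy=-27, Σxy=-223, Σx²=231, Σy²=229
r = (5×(-223) - 31×(-27))/√((5×231 - 31²)(5×229 - (-27)²))
= -278/√(194×416) = -278/√80704 ≈ -278/284.0845 ≈ -0.9786

r ≈ -0.9786


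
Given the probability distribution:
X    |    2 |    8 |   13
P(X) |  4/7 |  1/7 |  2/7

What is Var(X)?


E[X] = 6
E[X²] = 418/7
Var(X) = E[X²] - (E[X])² = 418/7 - 36 = 166/7

Var(X) = 166/7 ≈ 23.7143


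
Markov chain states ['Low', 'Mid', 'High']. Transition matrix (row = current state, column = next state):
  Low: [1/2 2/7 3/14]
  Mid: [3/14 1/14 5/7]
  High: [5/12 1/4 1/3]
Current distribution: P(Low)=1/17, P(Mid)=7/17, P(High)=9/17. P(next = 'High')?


P(next=High) = Σᵢ P(now=i)×P(i→High)
= 1/17×3/14 + 7/17×5/7 + 9/17×1/3
= 3/238 + 5/17 + 3/17 = 115/238

P = 115/238 ≈ 0.4832


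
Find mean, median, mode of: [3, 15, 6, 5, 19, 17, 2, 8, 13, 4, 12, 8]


Sorted: [2, 3, 4, 5, 6, 8, 8, 12, 13, 15, 17, 19]
Mean = 112/12 = 28/3
Median = 8
Freq: {3: 1, 15: 1, 6: 1, 5: 1, 19: 1, 17: 1, 2: 1, 8: 2, 13: 1, 4: 1, 12: 1}
Mode: [8]

Mean=28/3, Median=8, Mode=8


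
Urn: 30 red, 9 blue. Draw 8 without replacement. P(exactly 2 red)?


Hypergeometric: C(30,2)×C(9,6)/C(39,8)
= 435×84/61523748 = 1015/1708993

P(X=2) = 1015/1708993 ≈ 0.06%


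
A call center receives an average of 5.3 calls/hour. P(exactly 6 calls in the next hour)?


Poisson(λ=5.3): P(X=6) = e^(-λ)×λ^k/k!
= e^(-5.3) × 5.3^6 / 6!
≈ 0.004991593907 × 22164.361129 / 720 ≈ 0.153660

P(X=6) ≈ 0.153660 ≈ 15.37%


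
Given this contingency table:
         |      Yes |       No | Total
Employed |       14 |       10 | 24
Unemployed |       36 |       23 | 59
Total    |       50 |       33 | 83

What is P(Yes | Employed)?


P(Yes | Employed) = 14/(14+10) = 14/24 = 7/12

P(Yes|Employed) = 7/12 ≈ 58.33%


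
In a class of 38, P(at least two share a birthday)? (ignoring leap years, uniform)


P(all different) = Π(365-i)/365 for i=0..37
= 0.135932
P(match) = 1 - 0.135932 = 0.864068

P ≈ 0.8641 ≈ 86.41%


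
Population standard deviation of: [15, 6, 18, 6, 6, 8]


Mean = 59/6
  (15-59/6)²=961/36
  (6-59/6)²=529/36
  (18-59/6)²=2401/36
  (6-59/6)²=529/36
  (6-59/6)²=529/36
  (8-59/6)²=121/36
Σ(x-μ)² = 845/6
σ² = (845/6)/6 = 845/36

σ = √(845/36) ≈ 4.8448


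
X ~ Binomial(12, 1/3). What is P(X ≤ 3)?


P(X ≤ 3) = Σ P(X=i) for i=0..3
P(X=0) = 4096/531441
P(X=1) = 8192/177147
P(X=2) = 22528/177147
P(X=3) = 112640/531441
Sum = 69632/177147

P(X ≤ 3) = 69632/177147 ≈ 39.31%


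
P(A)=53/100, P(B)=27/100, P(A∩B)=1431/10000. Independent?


P(A)×P(B) = 1431/10000
P(A∩B) = 1431/10000
Equal ✓ → Independent

Yes, independent


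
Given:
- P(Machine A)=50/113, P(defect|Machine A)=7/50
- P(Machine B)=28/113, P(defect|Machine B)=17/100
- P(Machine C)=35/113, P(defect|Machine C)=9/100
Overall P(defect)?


P(B) = Σ P(B|Aᵢ)×P(Aᵢ)
  7/50×50/113 = 7/113
  17/100×28/113 = 119/2825
  9/100×35/113 = 63/2260
Sum = 1491/11300

P(defect) = 1491/11300 ≈ 13.19%


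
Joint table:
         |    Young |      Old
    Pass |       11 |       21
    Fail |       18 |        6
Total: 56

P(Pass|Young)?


P(Pass|Young) = 11/(11+18) = 11/29

P = 11/29 ≈ 37.93%


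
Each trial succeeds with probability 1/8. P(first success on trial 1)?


Geometric: P(X=1) = (1-p)^(k-1)×p = (7/8)^0×1/8 = 1/8

P(X=1) = 1/8 ≈ 12.50%


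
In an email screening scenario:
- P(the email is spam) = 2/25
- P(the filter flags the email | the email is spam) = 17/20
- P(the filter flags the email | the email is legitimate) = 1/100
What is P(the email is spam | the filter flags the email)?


Using Bayes' theorem:
P(A|B) = P(B|A)·P(A) / P(B)

P(the filter flags the email) = 17/20 × 2/25 + 1/100 × 23/25
= 17/250 + 23/2500 = 193/2500

P(the email is spam|the filter flags the email) = (17/250) / (193/2500) = 170/193

P(the email is spam|the filter flags the email) = 170/193 ≈ 88.08%


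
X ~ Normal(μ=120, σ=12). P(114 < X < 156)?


z₁=(114-120)/12=-0.5, z₂=(156-120)/12=3.0
P = Φ(3.0) - Φ(-0.5) = 0.998650 - 0.308538 = 0.690112 ≈ 0.6901

P(114 < X < 156) ≈ 0.6901


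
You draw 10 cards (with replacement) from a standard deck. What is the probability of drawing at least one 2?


P(not a 2) = 48/52 = 12/13
P(none in 10 draws) = (12/13)^10 = 61917364224/137858491849
P(≥1 2) = 1 - 61917364224/137858491849 = 75941127625/137858491849

P = 75941127625/137858491849 ≈ 55.09%


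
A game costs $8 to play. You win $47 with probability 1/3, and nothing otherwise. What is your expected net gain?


E[gain] = (47-8)×1/3 + (-8)×2/3
= 13 - 16/3 = 23/3

Expected net gain = $23/3 ≈ $7.67


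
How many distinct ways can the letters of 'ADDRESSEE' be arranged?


Letters: 9, freq: {'A': 1, 'D': 2, 'R': 1, 'E': 3, 'S': 2}
9!/(1!×2!×1!×3!×2!) = 362880/24 = 15120

15120


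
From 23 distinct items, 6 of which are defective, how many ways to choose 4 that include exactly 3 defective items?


Choose 3 of the 6 defective items and 1 of the other 17 items:
C(6,3)×C(17,1) = 20×17 = 340

340


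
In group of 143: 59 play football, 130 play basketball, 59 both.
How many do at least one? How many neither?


|A∪B| = 59+130-59 = 130
Neither = 143-130 = 13

At least one: 130; Neither: 13


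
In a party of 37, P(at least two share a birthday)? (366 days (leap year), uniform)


P(all different) = Π(366-i)/366 for i=0..36
= 0.152077
P(match) = 1 - 0.152077 = 0.847923

P ≈ 0.8479 ≈ 84.79%


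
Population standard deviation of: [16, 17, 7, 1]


Mean = 41/4
  (16-41/4)²=529/16
  (17-41/4)²=729/16
  (7-41/4)²=169/16
  (1-41/4)²=1369/16
Σ(x-μ)² = 699/4
σ² = (699/4)/4 = 699/16

σ = √(699/16) ≈ 6.6097


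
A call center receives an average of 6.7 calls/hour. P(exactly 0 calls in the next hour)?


Poisson(λ=6.7): P(X=0) = e^(-λ)×λ^k/k!
= e^(-6.7) × 6.7^0 / 0!
≈ 0.001230911903 × 1 / 1 ≈ 0.001231

P(X=0) ≈ 0.001231 ≈ 0.12%


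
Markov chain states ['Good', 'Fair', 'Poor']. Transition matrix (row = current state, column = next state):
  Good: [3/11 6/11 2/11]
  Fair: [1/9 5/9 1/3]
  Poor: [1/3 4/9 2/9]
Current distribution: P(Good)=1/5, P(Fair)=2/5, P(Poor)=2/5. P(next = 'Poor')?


P(next=Poor) = Σᵢ P(now=i)×P(i→Poor)
= 1/5×2/11 + 2/5×1/3 + 2/5×2/9
= 2/55 + 2/15 + 4/45 = 128/495

P = 128/495 ≈ 0.2586


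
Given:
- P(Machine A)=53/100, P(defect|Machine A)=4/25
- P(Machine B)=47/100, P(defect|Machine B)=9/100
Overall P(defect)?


P(B) = Σ P(B|Aᵢ)×P(Aᵢ)
  4/25×53/100 = 53/625
  9/100×47/100 = 423/10000
Sum = 1271/10000

P(defect) = 1271/10000 ≈ 12.71%


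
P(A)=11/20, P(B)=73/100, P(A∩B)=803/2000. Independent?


P(A)×P(B) = 803/2000
P(A∩B) = 803/2000
Equal ✓ → Independent

Yes, independent


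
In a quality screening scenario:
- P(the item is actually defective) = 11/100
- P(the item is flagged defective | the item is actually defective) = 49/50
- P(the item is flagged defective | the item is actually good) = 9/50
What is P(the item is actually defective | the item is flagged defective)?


Using Bayes' theorem:
P(A|B) = P(B|A)·P(A) / P(B)

P(the item is flagged defective) = 49/50 × 11/100 + 9/50 × 89/100
= 539/5000 + 801/5000 = 67/250

P(the item is actually defective|the item is flagged defective) = (539/5000) / (67/250) = 539/1340

P(the item is actually defective|the item is flagged defective) = 539/1340 ≈ 40.22%


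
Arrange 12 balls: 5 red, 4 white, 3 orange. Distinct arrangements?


12!/(5!×4!×3!) = 27720

27720


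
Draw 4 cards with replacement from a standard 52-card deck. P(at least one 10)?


P(not a 10) = 48/52 = 12/13
P(none in 4 draws) = (12/13)^4 = 20736/28561
P(≥1 10) = 1 - 20736/28561 = 7825/28561

P = 7825/28561 ≈ 27.40%


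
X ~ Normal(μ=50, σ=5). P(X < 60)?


z = (60-50)/5 = 2.0
P(Z < 2.0) = 0.9772

P(X < 60) ≈ 0.9772


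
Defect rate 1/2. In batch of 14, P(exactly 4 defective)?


Binomial: P(X=4) = C(14,4)×p^4×(1-p)^10
= 1001 × 1/16 × 1/1024 = 1001/16384

P(X=4) = 1001/16384 ≈ 6.11%


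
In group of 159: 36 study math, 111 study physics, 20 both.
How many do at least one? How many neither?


|A∪B| = 36+111-20 = 127
Neither = 159-127 = 32

At least one: 127; Neither: 32


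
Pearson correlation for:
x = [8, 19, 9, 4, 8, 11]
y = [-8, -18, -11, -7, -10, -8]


n=6, Σx=59, Σy=-62, Σxy=-701, Σx²=707, Σy²=722
r = (6×(-701) - 59×(-62))/√((6×707 - 59²)(6×722 - (-62)²))
= -548/√(761×488) = -548/√371368 ≈ -548/609.3997 ≈ -0.8992

r ≈ -0.8992


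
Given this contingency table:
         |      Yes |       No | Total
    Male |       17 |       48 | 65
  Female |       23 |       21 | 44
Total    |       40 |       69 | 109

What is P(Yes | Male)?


P(Yes | Male) = 17/(17+48) = 17/65

P(Yes|Male) = 17/65 ≈ 26.15%


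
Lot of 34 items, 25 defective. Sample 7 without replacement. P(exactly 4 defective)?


Hypergeometric: C(25,4)×C(9,3)/C(34,7)
= 12650×84/5379616 = 12075/61132

P(X=4) = 12075/61132 ≈ 19.75%


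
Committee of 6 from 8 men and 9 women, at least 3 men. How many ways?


Count by #men:
  3M,3W: C(8,3)×C(9,3)=4704
  4M,2W: C(8,4)×C(9,2)=2520
  5M,1W: C(8,5)×C(9,1)=504
  6M,0W: C(8,6)×C(9,0)=28
Total = 7756

7756


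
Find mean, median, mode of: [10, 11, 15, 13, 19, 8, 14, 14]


Sorted: [8, 10, 11, 13, 14, 14, 15, 19]
Mean = 104/8 = 13
Median = 27/2
Freq: {10: 1, 11: 1, 15: 1, 13: 1, 19: 1, 8: 1, 14: 2}
Mode: [14]

Mean=13, Median=27/2, Mode=14


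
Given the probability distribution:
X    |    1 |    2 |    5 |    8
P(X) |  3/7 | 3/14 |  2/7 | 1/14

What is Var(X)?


E[X] = 20/7
E[X²] = 13
Var(X) = E[X²] - (E[X])² = 13 - 400/49 = 237/49

Var(X) = 237/49 ≈ 4.8367


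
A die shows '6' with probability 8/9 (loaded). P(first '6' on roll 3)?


Geometric: P(X=3) = (1-p)^(k-1)×p = (1/9)^2×8/9 = 8/729

P(X=3) = 8/729 ≈ 1.10%


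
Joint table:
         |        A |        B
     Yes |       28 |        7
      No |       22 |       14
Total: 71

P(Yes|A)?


P(Yes|A) = 28/(28+22) = 28/50 = 14/25

P = 14/25 ≈ 56.00%


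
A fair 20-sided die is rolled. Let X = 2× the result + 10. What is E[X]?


E[die] = (1+20)/2 = 21/2
E[X] = 2×21/2 + 10 = 31

E[X] = 31


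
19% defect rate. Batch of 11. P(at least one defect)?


P(all good) = (81/100)^11 = 984770902183611232881/10000000000000000000000
P(≥1 defect) = 9015229097816388767119/10000000000000000000000

P = 9015229097816388767119/10000000000000000000000 ≈ 90.15%


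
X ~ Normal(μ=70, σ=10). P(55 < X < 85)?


z₁=(55-70)/10=-1.5, z₂=(85-70)/10=1.5
P = Φ(1.5) - Φ(-1.5) = 0.933193 - 0.066807 = 0.866386 ≈ 0.8664

P(55 < X < 85) ≈ 0.8664


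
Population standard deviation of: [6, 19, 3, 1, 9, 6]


Mean = 44/6 = 22/3
  (6-22/3)²=16/9
  (19-22/3)²=1225/9
  (3-22/3)²=169/9
  (1-22/3)²=361/9
  (9-22/3)²=25/9
  (6-22/3)²=16/9
Σ(x-μ)² = 604/3
σ² = (604/3)/6 = 302/9

σ = √(302/9) ≈ 5.7927


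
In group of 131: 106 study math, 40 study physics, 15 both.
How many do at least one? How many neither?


|A∪B| = 106+40-15 = 131
Neither = 131-131 = 0

At least one: 131; Neither: 0


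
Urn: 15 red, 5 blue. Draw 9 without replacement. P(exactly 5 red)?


Hypergeometric: C(15,5)×C(5,4)/C(20,9)
= 3003×5/167960 = 231/2584

P(X=5) = 231/2584 ≈ 8.94%


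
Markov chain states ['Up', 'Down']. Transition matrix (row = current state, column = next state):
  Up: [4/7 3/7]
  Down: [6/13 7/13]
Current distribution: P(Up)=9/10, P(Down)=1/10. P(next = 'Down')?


P(next=Down) = Σᵢ P(now=i)×P(i→Down)
= 9/10×3/7 + 1/10×7/13
= 27/70 + 7/130 = 40/91

P = 40/91 ≈ 0.4396


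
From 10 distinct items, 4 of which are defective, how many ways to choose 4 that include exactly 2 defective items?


Choose 2 of the 4 defective items and 2 of the other 6 items:
C(4,2)×C(6,2) = 6×15 = 90

90


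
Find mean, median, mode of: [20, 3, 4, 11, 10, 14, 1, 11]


Sorted: [1, 3, 4, 10, 11, 11, 14, 20]
Mean = 74/8 = 37/4
Median = 21/2
Freq: {20: 1, 3: 1, 4: 1, 11: 2, 10: 1, 14: 1, 1: 1}
Mode: [11]

Mean=37/4, Median=21/2, Mode=11


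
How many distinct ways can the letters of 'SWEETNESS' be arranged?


Letters: 9, freq: {'S': 3, 'W': 1, 'E': 3, 'T': 1, 'N': 1}
9!/(3!×1!×3!×1!×1!) = 362880/36 = 10080

10080


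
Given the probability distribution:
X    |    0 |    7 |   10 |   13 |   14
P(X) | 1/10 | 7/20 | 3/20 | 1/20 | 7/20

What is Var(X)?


E[X] = 19/2
E[X²] = 546/5
Var(X) = E[X²] - (E[X])² = 546/5 - 361/4 = 379/20

Var(X) = 379/20 ≈ 18.9500


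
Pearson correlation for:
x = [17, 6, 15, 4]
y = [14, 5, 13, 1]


n=4, Σx=42, Σy=33, Σxy=467, Σx²=566, Σy²=391
r = (4×467 - 42×33)/√((4×566 - 42²)(4×391 - 33²))
= 482/√(500×475) = 482/√237500 ≈ 482/487.3397 ≈ 0.9890

r ≈ 0.9890


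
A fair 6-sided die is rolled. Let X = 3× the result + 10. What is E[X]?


E[die] = (1+6)/2 = 7/2
E[X] = 3×7/2 + 10 = 41/2

E[X] = 41/2


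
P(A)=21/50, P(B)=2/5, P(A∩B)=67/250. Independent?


P(A)×P(B) = 21/125
P(A∩B) = 67/250
Not equal → NOT independent

No, not independent


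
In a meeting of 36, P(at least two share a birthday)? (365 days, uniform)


P(all different) = Π(365-i)/365 for i=0..35
= 0.167818
P(match) = 1 - 0.167818 = 0.832182

P ≈ 0.8322 ≈ 83.22%


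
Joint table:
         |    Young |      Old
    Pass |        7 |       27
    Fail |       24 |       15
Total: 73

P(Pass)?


P(Pass) = (7+27)/73 = 34/73

P(Pass) = 34/73 ≈ 46.58%


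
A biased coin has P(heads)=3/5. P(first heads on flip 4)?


Geometric: P(X=4) = (1-p)^(k-1)×p = (2/5)^3×3/5 = 24/625

P(X=4) = 24/625 ≈ 3.84%


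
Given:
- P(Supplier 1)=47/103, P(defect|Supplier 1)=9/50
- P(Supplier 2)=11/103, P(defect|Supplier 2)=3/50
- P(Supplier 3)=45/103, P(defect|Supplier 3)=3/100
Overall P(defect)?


P(B) = Σ P(B|Aᵢ)×P(Aᵢ)
  9/50×47/103 = 423/5150
  3/50×11/103 = 33/5150
  3/100×45/103 = 27/2060
Sum = 1047/10300

P(defect) = 1047/10300 ≈ 10.17%


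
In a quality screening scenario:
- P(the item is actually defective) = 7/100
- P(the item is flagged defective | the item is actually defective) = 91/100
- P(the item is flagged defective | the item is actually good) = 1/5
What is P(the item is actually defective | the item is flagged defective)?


Using Bayes' theorem:
P(A|B) = P(B|A)·P(A) / P(B)

P(the item is flagged defective) = 91/100 × 7/100 + 1/5 × 93/100
= 637/10000 + 93/500 = 2497/10000

P(the item is actually defective|the item is flagged defective) = (637/10000) / (2497/10000) = 637/2497

P(the item is actually defective|the item is flagged defective) = 637/2497 ≈ 25.51%


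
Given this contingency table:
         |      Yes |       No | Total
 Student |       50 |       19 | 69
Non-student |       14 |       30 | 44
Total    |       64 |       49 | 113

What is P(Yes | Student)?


P(Yes | Student) = 50/(50+19) = 50/69

P(Yes|Student) = 50/69 ≈ 72.46%


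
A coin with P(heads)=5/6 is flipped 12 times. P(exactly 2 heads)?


Binomial: P(X=2) = C(12,2)×p^2×(1-p)^10
= 66 × 25/36 × 1/60466176 = 275/362797056

P(X=2) = 275/362797056 ≈ 0.00%


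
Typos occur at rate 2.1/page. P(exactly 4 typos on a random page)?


Poisson(λ=2.1): P(X=4) = e^(-λ)×λ^k/k!
= e^(-2.1) × 2.1^4 / 4!
≈ 0.1224564283 × 19.4481 / 24 ≈ 0.099231

P(X=4) ≈ 0.099231 ≈ 9.92%


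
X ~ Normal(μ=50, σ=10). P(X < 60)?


z = (60-50)/10 = 1.0
P(Z < 1.0) = 0.8413

P(X < 60) ≈ 0.8413


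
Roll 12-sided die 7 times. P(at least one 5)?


P(no 5)^7 = (11/12)^7 = 19487171/35831808
P(≥1) = 1 - 19487171/35831808 = 16344637/35831808

P = 16344637/35831808 ≈ 45.61%


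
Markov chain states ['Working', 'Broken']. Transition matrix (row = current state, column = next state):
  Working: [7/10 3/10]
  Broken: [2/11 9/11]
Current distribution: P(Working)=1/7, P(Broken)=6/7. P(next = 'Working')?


P(next=Working) = Σᵢ P(now=i)×P(i→Working)
= 1/7×7/10 + 6/7×2/11
= 1/10 + 12/77 = 197/770

P = 197/770 ≈ 0.2558


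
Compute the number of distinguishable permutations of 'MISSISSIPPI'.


Letters: 11, freq: {'M': 1, 'I': 4, 'S': 4, 'P': 2}
11!/(1!×4!×4!×2!) = 39916800/1152 = 34650

34650


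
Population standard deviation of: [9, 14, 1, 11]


Mean = 35/4
  (9-35/4)²=1/16
  (14-35/4)²=441/16
  (1-35/4)²=961/16
  (11-35/4)²=81/16
Σ(x-μ)² = 371/4
σ² = (371/4)/4 = 371/16

σ = √(371/16) ≈ 4.8153


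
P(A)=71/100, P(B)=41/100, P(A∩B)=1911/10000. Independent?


P(A)×P(B) = 2911/10000
P(A∩B) = 1911/10000
Not equal → NOT independent

No, not independent


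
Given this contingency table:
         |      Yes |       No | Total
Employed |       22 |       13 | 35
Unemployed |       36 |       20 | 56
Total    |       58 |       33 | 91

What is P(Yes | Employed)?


P(Yes | Employed) = 22/(22+13) = 22/35

P(Yes|Employed) = 22/35 ≈ 62.86%


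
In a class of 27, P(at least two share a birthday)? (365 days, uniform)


P(all different) = Π(365-i)/365 for i=0..26
= 0.373141
P(match) = 1 - 0.373141 = 0.626859

P ≈ 0.6269 ≈ 62.69%


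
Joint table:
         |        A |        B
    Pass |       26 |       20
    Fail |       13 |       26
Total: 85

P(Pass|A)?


P(Pass|A) = 26/(26+13) = 26/39 = 2/3

P = 2/3 ≈ 66.67%


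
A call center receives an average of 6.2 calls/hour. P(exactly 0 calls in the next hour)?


Poisson(λ=6.2): P(X=0) = e^(-λ)×λ^k/k!
= e^(-6.2) × 6.2^0 / 0!
≈ 0.002029430636 × 1 / 1 ≈ 0.002029

P(X=0) ≈ 0.002029 ≈ 0.20%


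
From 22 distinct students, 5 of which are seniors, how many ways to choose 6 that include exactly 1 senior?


Choose 1 of the 5 seniors and 5 of the other 17 students:
C(5,1)×C(17,5) = 5×6188 = 30940

30940


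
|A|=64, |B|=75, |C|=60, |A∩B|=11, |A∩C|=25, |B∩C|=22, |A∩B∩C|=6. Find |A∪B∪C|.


|A∪B∪C| = 64+75+60-11-25-22+6 = 147

|A∪B∪C| = 147


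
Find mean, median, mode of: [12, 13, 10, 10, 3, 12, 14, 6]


Sorted: [3, 6, 10, 10, 12, 12, 13, 14]
Mean = 80/8 = 10
Median = 11
Freq: {12: 2, 13: 1, 10: 2, 3: 1, 14: 1, 6: 1}
Mode: [10, 12]

Mean=10, Median=11, Mode=[10, 12]


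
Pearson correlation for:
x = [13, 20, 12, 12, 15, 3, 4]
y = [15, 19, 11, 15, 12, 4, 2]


n=7, Σx=79, Σy=78, Σxy=1087, Σx²=1107, Σy²=1096
r = (7×1087 - 79×78)/√((7×1107 - 79²)(7×1096 - 78²))
= 1447/√(1508×1588) = 1447/√2394704 ≈ 1447/1547.4831 ≈ 0.9351

r ≈ 0.9351


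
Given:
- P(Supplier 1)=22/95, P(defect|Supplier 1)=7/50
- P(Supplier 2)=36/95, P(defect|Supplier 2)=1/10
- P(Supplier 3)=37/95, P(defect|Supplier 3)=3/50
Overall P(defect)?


P(B) = Σ P(B|Aᵢ)×P(Aᵢ)
  7/50×22/95 = 77/2375
  1/10×36/95 = 18/475
  3/50×37/95 = 111/4750
Sum = 89/950

P(defect) = 89/950 ≈ 9.37%


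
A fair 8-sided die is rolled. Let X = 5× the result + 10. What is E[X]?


E[die] = (1+8)/2 = 9/2
E[X] = 5×9/2 + 10 = 65/2

E[X] = 65/2


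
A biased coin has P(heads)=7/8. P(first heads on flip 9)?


Geometric: P(X=9) = (1-p)^(k-1)×p = (1/8)^8×7/8 = 7/134217728

P(X=9) = 7/134217728 ≈ 0.00%


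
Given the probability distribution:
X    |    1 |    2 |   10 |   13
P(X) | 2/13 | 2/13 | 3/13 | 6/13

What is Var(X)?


E[X] = 114/13
E[X²] = 1324/13
Var(X) = E[X²] - (E[X])² = 1324/13 - 12996/169 = 4216/169

Var(X) = 4216/169 ≈ 24.9467


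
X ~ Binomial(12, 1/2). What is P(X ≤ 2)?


P(X ≤ 2) = Σ P(X=i) for i=0..2
P(X=0) = 1/4096
P(X=1) = 3/1024
P(X=2) = 33/2048
Sum = 79/4096

P(X ≤ 2) = 79/4096 ≈ 1.93%


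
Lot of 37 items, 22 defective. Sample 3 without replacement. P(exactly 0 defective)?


Hypergeometric: C(22,0)×C(15,3)/C(37,3)
= 1×455/7770 = 13/222

P(X=0) = 13/222 ≈ 5.86%


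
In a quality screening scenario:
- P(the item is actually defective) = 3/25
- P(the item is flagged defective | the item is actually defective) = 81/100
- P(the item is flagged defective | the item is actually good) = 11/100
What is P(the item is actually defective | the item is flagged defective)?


Using Bayes' theorem:
P(A|B) = P(B|A)·P(A) / P(B)

P(the item is flagged defective) = 81/100 × 3/25 + 11/100 × 22/25
= 243/2500 + 121/1250 = 97/500

P(the item is actually defective|the item is flagged defective) = (243/2500) / (97/500) = 243/485

P(the item is actually defective|the item is flagged defective) = 243/485 ≈ 50.10%


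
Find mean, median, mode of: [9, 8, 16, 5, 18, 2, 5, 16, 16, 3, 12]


Sorted: [2, 3, 5, 5, 8, 9, 12, 16, 16, 16, 18]
Mean = 110/11 = 10
Median = 9
Freq: {9: 1, 8: 1, 16: 3, 5: 2, 18: 1, 2: 1, 3: 1, 12: 1}
Mode: [16]

Mean=10, Median=9, Mode=16


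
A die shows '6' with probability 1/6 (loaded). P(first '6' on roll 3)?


Geometric: P(X=3) = (1-p)^(k-1)×p = (5/6)^2×1/6 = 25/216

P(X=3) = 25/216 ≈ 11.57%


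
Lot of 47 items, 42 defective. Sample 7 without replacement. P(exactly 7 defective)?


Hypergeometric: C(42,7)×C(5,0)/C(47,7)
= 26978328×1/62891499 = 219336/511313

P(X=7) = 219336/511313 ≈ 42.90%


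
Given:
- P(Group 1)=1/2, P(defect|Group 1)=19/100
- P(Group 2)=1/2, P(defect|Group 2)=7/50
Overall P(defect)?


P(B) = Σ P(B|Aᵢ)×P(Aᵢ)
  19/100×1/2 = 19/200
  7/50×1/2 = 7/100
Sum = 33/200

P(defect) = 33/200 ≈ 16.50%


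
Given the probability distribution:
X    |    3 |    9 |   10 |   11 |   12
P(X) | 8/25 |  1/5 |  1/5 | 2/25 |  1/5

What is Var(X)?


E[X] = 201/25
E[X²] = 1939/25
Var(X) = E[X²] - (E[X])² = 1939/25 - 40401/625 = 8074/625

Var(X) = 8074/625 ≈ 12.9184


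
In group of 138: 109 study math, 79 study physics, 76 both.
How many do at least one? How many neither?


|A∪B| = 109+79-76 = 112
Neither = 138-112 = 26

At least one: 112; Neither: 26


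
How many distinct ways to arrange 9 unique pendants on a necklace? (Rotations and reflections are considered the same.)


Free circular arrangements: rotations and reflections both identified.
(n-1)!/2 = 8!/2 = 40320/2 = 20160

20160


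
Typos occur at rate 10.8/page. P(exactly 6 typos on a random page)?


Poisson(λ=10.8): P(X=6) = e^(-λ)×λ^k/k!
= e^(-10.8) × 10.8^6 / 6!
≈ 2.039950341e-05 × 1586874.32294 / 720 ≈ 0.044960

P(X=6) ≈ 0.044960 ≈ 4.50%


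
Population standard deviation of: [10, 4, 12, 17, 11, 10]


Mean = 64/6 = 32/3
  (10-32/3)²=4/9
  (4-32/3)²=400/9
  (12-32/3)²=16/9
  (17-32/3)²=361/9
  (11-32/3)²=1/9
  (10-32/3)²=4/9
Σ(x-μ)² = 262/3
σ² = (262/3)/6 = 131/9

σ = √(131/9) ≈ 3.8152


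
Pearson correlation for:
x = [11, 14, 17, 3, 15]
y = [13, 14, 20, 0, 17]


n=5, Σx=60, Σy=64, Σxy=934, Σx²=840, Σy²=1054
r = (5×934 - 60×64)/√((5×840 - 60²)(5×1054 - 64²))
= 830/√(600×1174) = 830/√704400 ≈ 830/839.2854 ≈ 0.9889

r ≈ 0.9889


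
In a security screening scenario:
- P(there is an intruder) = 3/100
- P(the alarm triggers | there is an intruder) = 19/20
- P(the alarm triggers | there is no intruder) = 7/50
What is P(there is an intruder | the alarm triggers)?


Using Bayes' theorem:
P(A|B) = P(B|A)·P(A) / P(B)

P(the alarm triggers) = 19/20 × 3/100 + 7/50 × 97/100
= 57/2000 + 679/5000 = 1643/10000

P(there is an intruder|the alarm triggers) = (57/2000) / (1643/10000) = 285/1643

P(there is an intruder|the alarm triggers) = 285/1643 ≈ 17.35%


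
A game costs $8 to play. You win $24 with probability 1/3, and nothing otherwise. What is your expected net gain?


E[gain] = (24-8)×1/3 + (-8)×2/3
= 16/3 - 16/3 = 0

Expected net gain = $0 ≈ $0.00


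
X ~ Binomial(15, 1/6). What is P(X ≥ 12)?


P(X ≥ 12) = Σ P(X=i) for i=12..15
P(X=12) = 56875/470184984576
P(X=13) = 875/156728328192
P(X=14) = 25/156728328192
P(X=15) = 1/470184984576
Sum = 7447/58773123072

P(X ≥ 12) = 7447/58773123072 ≈ 0.00%


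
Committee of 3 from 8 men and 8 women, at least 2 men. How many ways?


Count by #men:
  2M,1W: C(8,2)×C(8,1)=224
  3M,0W: C(8,3)×C(8,0)=56
Total = 280

280


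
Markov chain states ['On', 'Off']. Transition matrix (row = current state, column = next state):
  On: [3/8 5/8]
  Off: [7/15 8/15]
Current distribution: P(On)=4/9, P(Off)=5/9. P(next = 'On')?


P(next=On) = Σᵢ P(now=i)×P(i→On)
= 4/9×3/8 + 5/9×7/15
= 1/6 + 7/27 = 23/54

P = 23/54 ≈ 0.4259


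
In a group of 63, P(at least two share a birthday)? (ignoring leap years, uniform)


P(all different) = Π(365-i)/365 for i=0..62
= 0.003396
P(match) = 1 - 0.003396 = 0.996604

P ≈ 0.9966 ≈ 99.66%


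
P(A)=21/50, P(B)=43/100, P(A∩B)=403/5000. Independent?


P(A)×P(B) = 903/5000
P(A∩B) = 403/5000
Not equal → NOT independent

No, not independent


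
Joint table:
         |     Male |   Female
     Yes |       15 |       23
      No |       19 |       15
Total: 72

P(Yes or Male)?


P(Yes∨Male) = P(Yes) + P(Male) - P(Yes∧Male)
= (38 + 34 - 15)/72 = 57/72 = 19/24

P = 19/24 ≈ 79.17%


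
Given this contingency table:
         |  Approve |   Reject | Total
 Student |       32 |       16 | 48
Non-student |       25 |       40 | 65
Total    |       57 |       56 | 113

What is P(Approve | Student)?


P(Approve | Student) = 32/(32+16) = 32/48 = 2/3

P(Approve|Student) = 2/3 ≈ 66.67%


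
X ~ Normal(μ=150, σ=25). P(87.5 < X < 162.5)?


z₁=(87.5-150)/25=-2.5, z₂=(162.5-150)/25=0.5
P = Φ(0.5) - Φ(-2.5) = 0.691462 - 0.006210 = 0.685252 ≈ 0.6853

P(87.5 < X < 162.5) ≈ 0.6853


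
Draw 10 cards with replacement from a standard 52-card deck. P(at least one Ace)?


P(not a Ace) = 48/52 = 12/13
P(none in 10 draws) = (12/13)^10 = 61917364224/137858491849
P(≥1 Ace) = 1 - 61917364224/137858491849 = 75941127625/137858491849

P = 75941127625/137858491849 ≈ 55.09%


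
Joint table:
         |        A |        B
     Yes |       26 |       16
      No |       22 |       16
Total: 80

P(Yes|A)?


P(Yes|A) = 26/(26+22) = 26/48 = 13/24

P = 13/24 ≈ 54.17%


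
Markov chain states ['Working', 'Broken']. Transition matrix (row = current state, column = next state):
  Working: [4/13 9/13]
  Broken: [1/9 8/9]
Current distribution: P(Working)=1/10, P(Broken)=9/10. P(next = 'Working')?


P(next=Working) = Σᵢ P(now=i)×P(i→Working)
= 1/10×4/13 + 9/10×1/9
= 2/65 + 1/10 = 17/130

P = 17/130 ≈ 0.1308


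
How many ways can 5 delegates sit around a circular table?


Circular arrangements of 5 distinct objects: fix one position to break rotational symmetry.
(n-1)! = 4! = 24

24


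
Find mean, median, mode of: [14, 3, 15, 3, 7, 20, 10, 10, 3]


Sorted: [3, 3, 3, 7, 10, 10, 14, 15, 20]
Mean = 85/9
Median = 10
Freq: {14: 1, 3: 3, 15: 1, 7: 1, 20: 1, 10: 2}
Mode: [3]

Mean=85/9, Median=10, Mode=3


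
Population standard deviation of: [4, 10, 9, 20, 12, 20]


Mean = 75/6 = 25/2
  (4-25/2)²=289/4
  (10-25/2)²=25/4
  (9-25/2)²=49/4
  (20-25/2)²=225/4
  (12-25/2)²=1/4
  (20-25/2)²=225/4
Σ(x-μ)² = 407/2
σ² = (407/2)/6 = 407/12

σ = √(407/12) ≈ 5.8238


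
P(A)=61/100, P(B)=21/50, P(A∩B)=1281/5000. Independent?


P(A)×P(B) = 1281/5000
P(A∩B) = 1281/5000
Equal ✓ → Independent

Yes, independent


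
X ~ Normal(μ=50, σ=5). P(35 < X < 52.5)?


z₁=(35-50)/5=-3.0, z₂=(52.5-50)/5=0.5
P = Φ(0.5) - Φ(-3.0) = 0.691462 - 0.001350 = 0.690112 ≈ 0.6901

P(35 < X < 52.5) ≈ 0.6901


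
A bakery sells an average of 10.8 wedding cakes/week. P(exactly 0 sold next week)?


Poisson(λ=10.8): P(X=0) = e^(-λ)×λ^k/k!
= e^(-10.8) × 10.8^0 / 0!
≈ 2.039950341e-05 × 1 / 1 ≈ 0.000020

P(X=0) ≈ 0.000020 ≈ 0.00%


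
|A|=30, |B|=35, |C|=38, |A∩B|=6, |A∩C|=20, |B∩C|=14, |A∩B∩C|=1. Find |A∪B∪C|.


|A∪B∪C| = 30+35+38-6-20-14+1 = 64

|A∪B∪C| = 64


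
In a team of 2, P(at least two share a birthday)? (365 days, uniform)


P(all different) = Π(365-i)/365 for i=0..1
= 0.997260
P(match) = 1 - 0.997260 = 0.002740

P ≈ 0.0027 ≈ 0.27%


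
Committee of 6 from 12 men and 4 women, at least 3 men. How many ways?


Count by #men:
  3M,3W: C(12,3)×C(4,3)=880
  4M,2W: C(12,4)×C(4,2)=2970
  5M,1W: C(12,5)×C(4,1)=3168
  6M,0W: C(12,6)×C(4,0)=924
Total = 7942

7942


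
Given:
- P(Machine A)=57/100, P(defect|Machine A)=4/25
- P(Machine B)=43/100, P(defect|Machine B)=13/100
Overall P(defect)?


P(B) = Σ P(B|Aᵢ)×P(Aᵢ)
  4/25×57/100 = 57/625
  13/100×43/100 = 559/10000
Sum = 1471/10000

P(defect) = 1471/10000 ≈ 14.71%


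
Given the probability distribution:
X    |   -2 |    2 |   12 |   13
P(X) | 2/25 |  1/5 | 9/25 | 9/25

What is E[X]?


E[X] = Σ x·P(X=x)
= (-2)×(2/25) + (2)×(1/5) + (12)×(9/25) + (13)×(9/25)
= 231/25

E[X] = 231/25


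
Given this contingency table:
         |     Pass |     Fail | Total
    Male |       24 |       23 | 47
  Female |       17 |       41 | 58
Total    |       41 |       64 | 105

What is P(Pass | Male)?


P(Pass | Male) = 24/(24+23) = 24/47

P(Pass|Male) = 24/47 ≈ 51.06%


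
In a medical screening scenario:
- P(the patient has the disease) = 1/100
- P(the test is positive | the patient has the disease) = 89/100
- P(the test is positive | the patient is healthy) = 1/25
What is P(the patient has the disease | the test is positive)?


Using Bayes' theorem:
P(A|B) = P(B|A)·P(A) / P(B)

P(the test is positive) = 89/100 × 1/100 + 1/25 × 99/100
= 89/10000 + 99/2500 = 97/2000

P(the patient has the disease|the test is positive) = (89/10000) / (97/2000) = 89/485

P(the patient has the disease|the test is positive) = 89/485 ≈ 18.35%


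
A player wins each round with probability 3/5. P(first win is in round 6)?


Geometric: P(X=6) = (1-p)^(k-1)×p = (2/5)^5×3/5 = 96/15625

P(X=6) = 96/15625 ≈ 0.61%


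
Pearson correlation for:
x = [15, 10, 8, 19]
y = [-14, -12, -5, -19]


n=4, Σx=52, Σy=-50, Σxy=-731, Σx²=750, Σy²=726
r = (4×(-731) - 52×(-50))/√((4×750 - 52²)(4×726 - (-50)²))
= -324/√(296×404) = -324/√119584 ≈ -324/345.8092 ≈ -0.9369

r ≈ -0.9369


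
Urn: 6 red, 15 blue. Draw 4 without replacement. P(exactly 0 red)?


Hypergeometric: C(6,0)×C(15,4)/C(21,4)
= 1×1365/5985 = 13/57

P(X=0) = 13/57 ≈ 22.81%


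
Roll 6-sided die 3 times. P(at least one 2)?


P(no 2)^3 = (5/6)^3 = 125/216
P(≥1) = 1 - 125/216 = 91/216

P = 91/216 ≈ 42.13%


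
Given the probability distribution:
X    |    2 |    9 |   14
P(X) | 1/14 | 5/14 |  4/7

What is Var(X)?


E[X] = 159/14
E[X²] = 1977/14
Var(X) = E[X²] - (E[X])² = 1977/14 - 25281/196 = 2397/196

Var(X) = 2397/196 ≈ 12.2296


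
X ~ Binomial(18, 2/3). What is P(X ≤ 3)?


P(X ≤ 3) = Σ P(X=i) for i=0..3
P(X=0) = 1/387420489
P(X=1) = 4/43046721
P(X=2) = 68/43046721
P(X=3) = 2176/129140163
Sum = 7177/387420489

P(X ≤ 3) = 7177/387420489 ≈ 0.00%


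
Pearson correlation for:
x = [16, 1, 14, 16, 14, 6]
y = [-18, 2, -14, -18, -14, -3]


n=6, Σx=67, Σy=-65, Σxy=-984, Σx²=941, Σy²=1053
r = (6×(-984) - 67×(-65))/√((6×941 - 67²)(6×1053 - (-65)²))
= -1549/√(1157×2093) = -1549/√2421601 ≈ -1549/1556.1494 ≈ -0.9954

r ≈ -0.9954


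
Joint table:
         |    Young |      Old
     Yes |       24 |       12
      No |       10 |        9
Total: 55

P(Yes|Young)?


P(Yes|Young) = 24/(24+10) = 24/34 = 12/17

P = 12/17 ≈ 70.59%


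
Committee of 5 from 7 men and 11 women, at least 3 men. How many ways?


Count by #men:
  3M,2W: C(7,3)×C(11,2)=1925
  4M,1W: C(7,4)×C(11,1)=385
  5M,0W: C(7,5)×C(11,0)=21
Total = 2331

2331


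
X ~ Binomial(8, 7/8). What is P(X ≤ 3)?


P(X ≤ 3) = Σ P(X=i) for i=0..3
P(X=0) = 1/16777216
P(X=1) = 7/2097152
P(X=2) = 343/4194304
P(X=3) = 2401/2097152
Sum = 20637/16777216

P(X ≤ 3) = 20637/16777216 ≈ 0.12%
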